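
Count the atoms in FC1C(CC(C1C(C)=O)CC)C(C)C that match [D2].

2

The query [D2] means: atom with exactly two heavy-atom neighbours.
Check the 14 heavy atoms by environment: 6× C (D3) → no; 2× C (D2) → match; 1× F (D1) → no; 4× C (D1) → no; 1× O (D1) → no.
That gives 2 matching atoms.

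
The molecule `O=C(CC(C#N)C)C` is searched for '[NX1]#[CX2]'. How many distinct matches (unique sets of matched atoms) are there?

[NX1]#[CX2] is the SMARTS for a nitrile: a nitrogen triple-bonded to a two-connected carbon.
Exactly one fragment in the molecule meets all constraints, giving 1 match.

1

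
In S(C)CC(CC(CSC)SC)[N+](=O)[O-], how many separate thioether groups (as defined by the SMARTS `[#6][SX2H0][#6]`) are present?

3

[#6][SX2H0][#6] is the SMARTS for a thioether: an aliphatic sulfur bridging two carbons with no H on the sulfur.
The molecule carries 3 separate instances of a methylthio ether (-SCH3) meeting every constraint; each maps to a distinct set of atoms, giving 3 matches.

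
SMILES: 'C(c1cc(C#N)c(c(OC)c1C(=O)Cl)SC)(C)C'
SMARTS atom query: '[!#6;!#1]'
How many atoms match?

5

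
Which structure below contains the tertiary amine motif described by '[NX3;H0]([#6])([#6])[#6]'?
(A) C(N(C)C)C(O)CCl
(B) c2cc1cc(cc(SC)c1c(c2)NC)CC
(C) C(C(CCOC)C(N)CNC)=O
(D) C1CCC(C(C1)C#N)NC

A

[NX3;H0]([#6])([#6])[#6] describes a trivalent nitrogen with no H, bonded to three carbons (a tertiary amine).
(A) contains a dimethylamino group (-N(CH3)2), which satisfies every atom and bond constraint.
(B) has an N-methylamino group (-NHCH3) but the nitrogen still has one H (H1), not H0.
(C) has a primary amino group (-NH2) but the nitrogen has H2, not H0 with three carbons.
(D) has an N-methylamino group (-NHCH3) but the nitrogen still has one H (H1), not H0.
So the answer is (A).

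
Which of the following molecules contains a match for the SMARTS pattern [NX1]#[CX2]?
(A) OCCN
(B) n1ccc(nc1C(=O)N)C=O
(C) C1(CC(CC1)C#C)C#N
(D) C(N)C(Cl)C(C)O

C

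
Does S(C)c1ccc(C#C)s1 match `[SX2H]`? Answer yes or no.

No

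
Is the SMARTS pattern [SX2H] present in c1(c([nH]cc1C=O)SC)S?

The pattern [SX2H] describes an aliphatic sulfur with two connections, one being H — a thiol.
The molecule carries a thiol (-SH), whose atoms satisfy every constraint of the query, so the pattern matches.

Yes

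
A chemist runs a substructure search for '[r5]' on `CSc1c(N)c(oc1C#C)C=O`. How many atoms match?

5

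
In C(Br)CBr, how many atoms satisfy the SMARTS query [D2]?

2

The query [D2] means: atom with exactly two heavy-atom neighbours.
Check the 4 heavy atoms by environment: 2× C (D2) → match; 2× Br (D1) → no.
That gives 2 matching atoms.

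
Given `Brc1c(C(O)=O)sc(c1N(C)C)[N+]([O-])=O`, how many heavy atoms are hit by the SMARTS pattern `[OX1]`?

3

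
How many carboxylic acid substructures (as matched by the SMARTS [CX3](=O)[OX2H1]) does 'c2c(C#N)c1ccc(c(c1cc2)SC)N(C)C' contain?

0

[CX3](=O)[OX2H1] is the SMARTS for a carboxylic acid: an sp2 carbon double-bonded to O and single-bonded to an -OH oxygen.
No fragment in the molecule satisfies every constraint, giving 0 matches.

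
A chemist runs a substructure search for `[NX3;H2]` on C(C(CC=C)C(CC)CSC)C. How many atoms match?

The query [NX3;H2] means: aliphatic N with 3 total connections, two of them H — an -NH2 nitrogen (amine or amide).
Check the 12 heavy atoms by environment: 4× C (H2, X4) → no; 2× C (H1, X4) → no; 1× S (H0, X2) → no; 3× C (H3, X4) → no; 1× C (H1, X3) → no; 1× C (H2, X3) → no.
No environment satisfies the query, so 0 matching atoms.

0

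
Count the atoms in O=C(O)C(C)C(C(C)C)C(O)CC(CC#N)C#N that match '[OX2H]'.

The query [OX2H] means: aliphatic oxygen with two connections, one of which is H — an -OH oxygen.
Check the 18 heavy atoms by environment: 3× C (H3, X4) → no; 5× C (H1, X4) → no; 2× C (H2, X4) → no; 2× C (H0, X2) → no; 2× N (H0, X1) → no; 2× O (H1, X2) → match; 1× C (H0, X3) → no; 1× O (H0, X1) → no.
That gives 2 matching atoms.

2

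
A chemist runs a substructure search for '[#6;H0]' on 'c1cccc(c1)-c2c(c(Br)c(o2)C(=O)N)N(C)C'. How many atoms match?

6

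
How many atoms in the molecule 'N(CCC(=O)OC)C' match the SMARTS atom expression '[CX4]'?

4

The query [CX4] means: C with X4: aliphatic carbon with exactly 4 total connections (bonds + H).
Check the 8 heavy atoms by environment: 4× C (X4) → match; 1× N (X3) → no; 1× C (X3) → no; 1× O (X1) → no; 1× O (X2) → no.
That gives 4 matching atoms.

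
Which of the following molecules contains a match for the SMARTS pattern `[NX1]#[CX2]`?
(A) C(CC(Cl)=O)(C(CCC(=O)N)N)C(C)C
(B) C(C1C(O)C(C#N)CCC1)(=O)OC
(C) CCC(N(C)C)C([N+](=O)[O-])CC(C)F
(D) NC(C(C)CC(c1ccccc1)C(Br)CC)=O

[NX1]#[CX2] describes a nitrogen triple-bonded to a two-connected carbon (a nitrile).
(A) has a primary amino group (-NH2) but the nitrogen is NX3 (three connections), not NX1 triple-bonded.
(B) contains a nitrile (-C#N), which satisfies every atom and bond constraint.
(C) has a nitro group (-[N+](=O)[O-]) but there is no C#N triple bond.
(D) has a primary amide (-C(=O)NH2) but the nitrogen is NX3, not NX1.
So the answer is (B).

B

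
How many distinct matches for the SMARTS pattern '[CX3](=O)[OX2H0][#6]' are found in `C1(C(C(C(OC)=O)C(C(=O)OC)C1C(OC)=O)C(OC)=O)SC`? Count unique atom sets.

4

[CX3](=O)[OX2H0][#6] is the SMARTS for an ester: a carbonyl carbon bonded to an oxygen that is itself bonded to carbon (no H on that O).
The molecule carries 4 separate instances of a methyl-ester group (-C(=O)OCH3) meeting every constraint; each maps to a distinct set of atoms, giving 4 matches.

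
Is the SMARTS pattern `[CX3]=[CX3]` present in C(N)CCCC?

No

The pattern [CX3]=[CX3] describes a non-aromatic C=C double bond between two sp2 carbons — an alkene.
The closest candidate here is an ethyl group (-CH2CH3), but its C-C bond is a single bond between CX4 carbons, not CX3=CX3. No other fragment satisfies the full query, so there is no match.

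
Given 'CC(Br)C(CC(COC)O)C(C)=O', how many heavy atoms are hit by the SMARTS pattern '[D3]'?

4

Check the 13 heavy atoms by environment: 2× C (D2) → no; 4× C (D3) → match; 3× C (D1) → no; 1× O (D2) → no; 2× O (D1) → no; 1× Br (D1) → no.
That gives 4 matching atoms.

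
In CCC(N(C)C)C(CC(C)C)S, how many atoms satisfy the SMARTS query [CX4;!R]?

10

The query [CX4;!R] means: aliphatic carbon with four total connections, not in a ring.
Check the 12 heavy atoms by environment: 10× C (X4, acyclic) → match; 1× N (X3, acyclic) → no; 1× S (X2, acyclic) → no.
That gives 10 matching atoms.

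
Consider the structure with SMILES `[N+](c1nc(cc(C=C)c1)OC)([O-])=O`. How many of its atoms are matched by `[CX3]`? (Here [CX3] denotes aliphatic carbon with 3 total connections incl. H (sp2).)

2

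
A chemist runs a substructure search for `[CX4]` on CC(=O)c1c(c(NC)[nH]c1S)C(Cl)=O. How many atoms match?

The query [CX4] means: C with X4: aliphatic carbon with exactly 4 total connections (bonds + H).
Check the 14 heavy atoms by environment: 1× n (aromatic, X3) → no; 4× c (aromatic, X3) → no; 2× C (X3) → no; 2× O (X1) → no; 1× Cl (X1) → no; 2× C (X4) → match; 1× S (X2) → no; 1× N (X3) → no.
That gives 2 matching atoms.

2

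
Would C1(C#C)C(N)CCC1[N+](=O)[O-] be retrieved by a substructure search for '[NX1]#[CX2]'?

No

The pattern [NX1]#[CX2] describes a nitrogen triple-bonded to a two-connected carbon — a nitrile.
The closest candidate here is a primary amino group (-NH2), but the nitrogen is NX3 (three connections), not NX1 triple-bonded. No other fragment satisfies the full query, so there is no match.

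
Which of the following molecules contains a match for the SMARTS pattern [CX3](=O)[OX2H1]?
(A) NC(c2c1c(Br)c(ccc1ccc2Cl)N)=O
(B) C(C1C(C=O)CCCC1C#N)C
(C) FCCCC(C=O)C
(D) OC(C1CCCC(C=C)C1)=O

[CX3](=O)[OX2H1] describes an sp2 carbon double-bonded to O and single-bonded to an -OH oxygen (a carboxylic acid).
(A) has a primary amide (-C(=O)NH2) but the carbonyl is bonded to N, not to an -OH oxygen.
(B) has an aldehyde (-CHO) but there is no singly-bonded oxygen on the carbonyl carbon.
(C) has an aldehyde (-CHO) but there is no singly-bonded oxygen on the carbonyl carbon.
(D) contains a carboxylic acid group (-C(=O)OH), which satisfies every atom and bond constraint.
So the answer is (D).

D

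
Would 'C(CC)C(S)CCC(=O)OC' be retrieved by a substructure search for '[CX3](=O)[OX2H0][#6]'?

The pattern [CX3](=O)[OX2H0][#6] describes a carbonyl carbon bonded to an oxygen that is itself bonded to carbon (no H on that O) — an ester.
The molecule carries a methyl-ester group (-C(=O)OCH3), whose atoms satisfy every constraint of the query, so the pattern matches.

Yes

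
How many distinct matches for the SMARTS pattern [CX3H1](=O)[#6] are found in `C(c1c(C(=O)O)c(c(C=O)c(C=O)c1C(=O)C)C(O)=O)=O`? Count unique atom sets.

3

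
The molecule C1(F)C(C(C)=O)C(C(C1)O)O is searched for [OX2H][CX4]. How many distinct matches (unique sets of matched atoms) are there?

[OX2H][CX4] is the SMARTS for an aliphatic alcohol: a hydroxyl oxygen bound to an sp3 (X4) carbon.
The molecule carries 2 separate instances of a hydroxyl group (-OH) meeting every constraint; each maps to a distinct set of atoms, giving 2 matches.

2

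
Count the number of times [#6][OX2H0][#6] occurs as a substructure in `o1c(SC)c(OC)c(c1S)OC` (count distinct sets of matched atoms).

[#6][OX2H0][#6] is the SMARTS for an ether: an aliphatic oxygen bridging two carbons with no H on the oxygen.
The molecule carries 2 separate instances of a methoxy ether (-OCH3) meeting every constraint; each maps to a distinct set of atoms, giving 2 matches.

2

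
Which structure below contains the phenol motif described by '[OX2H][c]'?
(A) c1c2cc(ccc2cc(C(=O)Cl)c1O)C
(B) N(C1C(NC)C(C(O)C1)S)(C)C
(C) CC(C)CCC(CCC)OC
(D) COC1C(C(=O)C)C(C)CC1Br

[OX2H][c] describes a hydroxyl oxygen attached to an aromatic carbon (a phenol).
(A) contains a hydroxyl group (-OH), which satisfies every atom and bond constraint.
(B) has a hydroxyl group (-OH) but the -OH is on an aliphatic carbon, not an aromatic c.
(C) has a methoxy ether (-OCH3) but the oxygen has H0, not H1.
(D) has a methoxy ether (-OCH3) but the oxygen has H0, not H1.
So the answer is (A).

A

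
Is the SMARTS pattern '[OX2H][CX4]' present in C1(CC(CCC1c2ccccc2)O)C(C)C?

The pattern [OX2H][CX4] describes a hydroxyl oxygen bound to an sp3 (X4) carbon — an aliphatic alcohol.
The molecule carries a hydroxyl group (-OH), whose atoms satisfy every constraint of the query, so the pattern matches.

Yes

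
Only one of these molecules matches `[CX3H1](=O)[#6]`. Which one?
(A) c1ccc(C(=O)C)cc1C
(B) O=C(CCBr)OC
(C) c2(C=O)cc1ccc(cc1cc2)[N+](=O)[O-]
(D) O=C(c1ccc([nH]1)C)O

[CX3H1](=O)[#6] describes an sp2 carbon with one H, double-bonded to O and single-bonded to carbon (an aldehyde).
(A) has an acetyl/ketone group (-C(=O)CH3) but the carbonyl carbon has H0 (two carbon neighbours), not H1.
(B) has a methyl-ester group (-C(=O)OCH3) but the carbonyl carbon has H0, not H1.
(C) contains an aldehyde (-CHO), which satisfies every atom and bond constraint.
(D) has a carboxylic acid group (-C(=O)OH) but the carbonyl carbon has H0 and is bonded to O, not H1.
So the answer is (C).

C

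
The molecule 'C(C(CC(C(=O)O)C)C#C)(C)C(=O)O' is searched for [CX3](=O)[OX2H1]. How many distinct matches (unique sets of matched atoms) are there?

2

[CX3](=O)[OX2H1] is the SMARTS for a carboxylic acid: an sp2 carbon double-bonded to O and single-bonded to an -OH oxygen.
The molecule carries 2 separate instances of a carboxylic acid group (-C(=O)OH) meeting every constraint; each maps to a distinct set of atoms, giving 2 matches.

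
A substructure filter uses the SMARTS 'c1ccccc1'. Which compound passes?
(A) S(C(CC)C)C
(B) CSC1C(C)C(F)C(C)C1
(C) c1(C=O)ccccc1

C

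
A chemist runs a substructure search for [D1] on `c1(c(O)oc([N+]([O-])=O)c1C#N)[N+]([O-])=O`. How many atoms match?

6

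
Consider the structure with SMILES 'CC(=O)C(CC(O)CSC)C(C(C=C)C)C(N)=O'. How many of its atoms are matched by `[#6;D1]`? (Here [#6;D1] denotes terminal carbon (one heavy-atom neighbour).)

4

The query [#6;D1] means: carbon bonded to exactly one heavy atom.
Check the 18 heavy atoms by environment: 3× C (D2) → no; 6× C (D3) → no; 4× C (D1) → match; 1× S (D2) → no; 3× O (D1) → no; 1× N (D1) → no.
That gives 4 matching atoms.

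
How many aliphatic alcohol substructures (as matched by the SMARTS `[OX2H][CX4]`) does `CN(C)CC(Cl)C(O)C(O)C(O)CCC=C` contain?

[OX2H][CX4] is the SMARTS for an aliphatic alcohol: a hydroxyl oxygen bound to an sp3 (X4) carbon.
The molecule carries 3 separate instances of a hydroxyl group (-OH) meeting every constraint; each maps to a distinct set of atoms, giving 3 matches.

3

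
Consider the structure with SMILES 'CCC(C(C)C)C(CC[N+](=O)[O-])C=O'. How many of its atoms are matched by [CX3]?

The query [CX3] means: C with X3: aliphatic carbon with exactly 3 total connections.
Check the 14 heavy atoms by environment: 9× C (X4) → no; 1× N (charge +1, X3) → no; 1× O (charge -1, X1) → no; 2× O (X1) → no; 1× C (X3) → match.
That gives 1 matching atom.

1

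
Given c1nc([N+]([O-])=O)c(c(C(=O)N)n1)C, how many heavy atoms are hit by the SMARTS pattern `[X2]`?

2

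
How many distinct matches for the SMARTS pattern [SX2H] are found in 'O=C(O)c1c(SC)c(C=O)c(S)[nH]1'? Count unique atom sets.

[SX2H] is the SMARTS for a thiol: an aliphatic sulfur with two connections, one being H.
Exactly one fragment in the molecule meets all constraints, giving 1 match.

1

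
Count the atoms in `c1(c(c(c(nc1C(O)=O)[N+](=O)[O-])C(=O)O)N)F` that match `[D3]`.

The query [D3] means: atom with exactly three heavy-atom neighbours.
Check the 17 heavy atoms by environment: 1× n (aromatic, D2) → no; 5× c (aromatic, D3) → match; 1× F (D1) → no; 1× N (D1) → no; 1× N (charge +1, D3) → match; 1× O (charge -1, D1) → no; 5× O (D1) → no; 2× C (D3) → match.
Summing the matching environments: 5 + 1 + 2 = 8 matching atoms.

8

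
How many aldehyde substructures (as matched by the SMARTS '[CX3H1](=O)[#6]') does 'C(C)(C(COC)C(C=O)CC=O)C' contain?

2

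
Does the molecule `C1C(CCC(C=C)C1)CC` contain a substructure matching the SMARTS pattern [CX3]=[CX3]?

Yes

The pattern [CX3]=[CX3] describes a non-aromatic C=C double bond between two sp2 carbons — an alkene.
The molecule carries a vinyl group (-CH=CH2), whose atoms satisfy every constraint of the query, so the pattern matches.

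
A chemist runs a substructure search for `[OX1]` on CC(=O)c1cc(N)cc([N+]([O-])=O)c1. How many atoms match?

3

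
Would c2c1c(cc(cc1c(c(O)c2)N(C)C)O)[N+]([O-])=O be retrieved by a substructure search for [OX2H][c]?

The pattern [OX2H][c] describes a hydroxyl oxygen attached to an aromatic carbon — a phenol.
The molecule carries a hydroxyl group (-OH), whose atoms satisfy every constraint of the query, so the pattern matches.

Yes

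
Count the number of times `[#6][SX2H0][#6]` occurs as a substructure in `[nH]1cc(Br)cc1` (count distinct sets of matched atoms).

0

[#6][SX2H0][#6] is the SMARTS for a thioether: an aliphatic sulfur bridging two carbons with no H on the sulfur.
No fragment in the molecule satisfies every constraint, giving 0 matches.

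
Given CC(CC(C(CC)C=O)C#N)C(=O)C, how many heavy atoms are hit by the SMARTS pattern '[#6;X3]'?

2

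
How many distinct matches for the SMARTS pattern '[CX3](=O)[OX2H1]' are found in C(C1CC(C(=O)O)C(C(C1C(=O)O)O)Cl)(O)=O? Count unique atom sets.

3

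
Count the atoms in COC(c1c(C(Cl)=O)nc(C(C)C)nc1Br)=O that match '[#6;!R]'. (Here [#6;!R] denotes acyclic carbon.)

Check the 17 heavy atoms by environment: 2× n (aromatic, in 6-ring) → no; 4× c (aromatic, in 6-ring) → no; 6× C (acyclic) → match; 3× O (acyclic) → no; 1× Cl (acyclic) → no; 1× Br (acyclic) → no.
That gives 6 matching atoms.

6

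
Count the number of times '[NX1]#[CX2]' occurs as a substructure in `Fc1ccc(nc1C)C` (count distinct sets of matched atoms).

[NX1]#[CX2] is the SMARTS for a nitrile: a nitrogen triple-bonded to a two-connected carbon.
No fragment in the molecule satisfies every constraint, giving 0 matches.

0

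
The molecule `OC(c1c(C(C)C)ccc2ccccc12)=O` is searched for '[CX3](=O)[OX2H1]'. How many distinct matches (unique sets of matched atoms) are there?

[CX3](=O)[OX2H1] is the SMARTS for a carboxylic acid: an sp2 carbon double-bonded to O and single-bonded to an -OH oxygen.
Exactly one fragment in the molecule meets all constraints, giving 1 match.

1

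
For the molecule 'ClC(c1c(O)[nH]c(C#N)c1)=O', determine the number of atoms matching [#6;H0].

5

Check the 11 heavy atoms by environment: 1× n (aromatic, H1) → no; 3× c (aromatic, H0) → match; 1× c (aromatic, H1) → no; 2× C (H0) → match; 1× O (H0) → no; 1× Cl (H0) → no; 1× N (H0) → no; 1× O (H1) → no.
Summing the matching environments: 3 + 2 = 5 matching atoms.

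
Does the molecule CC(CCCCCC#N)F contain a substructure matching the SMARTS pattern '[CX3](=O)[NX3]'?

No

The pattern [CX3](=O)[NX3] describes a carbonyl carbon bonded to a trivalent nitrogen — an amide.
The closest candidate here is a nitrile (-C#N), but the nitrile N is NX1 (triple-bonded), not NX3. No other fragment satisfies the full query, so there is no match.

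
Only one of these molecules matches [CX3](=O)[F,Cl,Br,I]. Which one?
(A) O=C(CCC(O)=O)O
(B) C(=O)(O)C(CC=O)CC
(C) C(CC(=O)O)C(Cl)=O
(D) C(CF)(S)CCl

[CX3](=O)[F,Cl,Br,I] describes a carbonyl carbon bonded to a halogen (an acyl halide).
(A) has a carboxylic acid group (-C(=O)OH) but the carbonyl is bonded to -OH, not to a halogen.
(B) has a carboxylic acid group (-C(=O)OH) but the carbonyl is bonded to -OH, not to a halogen.
(C) contains an acyl chloride (-C(=O)Cl), which satisfies every atom and bond constraint.
(D) has a chloro substituent but the Cl is not on a carbonyl carbon.
So the answer is (C).

C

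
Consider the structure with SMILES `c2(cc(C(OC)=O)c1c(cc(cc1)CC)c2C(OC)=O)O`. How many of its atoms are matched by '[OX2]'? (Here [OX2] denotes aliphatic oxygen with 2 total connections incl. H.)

3

The query [OX2] means: aliphatic oxygen with two total connections — ether, hydroxyl, or ester single-bond O.
Check the 21 heavy atoms by environment: 10× c (aromatic, X3) → no; 3× O (X2) → match; 2× C (X3) → no; 2× O (X1) → no; 4× C (X4) → no.
That gives 3 matching atoms.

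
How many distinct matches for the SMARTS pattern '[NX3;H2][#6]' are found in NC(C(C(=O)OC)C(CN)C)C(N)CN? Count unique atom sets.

4

[NX3;H2][#6] is the SMARTS for a primary amine: a trivalent nitrogen with two H attached to carbon.
The molecule carries 4 separate instances of a primary amino group (-NH2) meeting every constraint; each maps to a distinct set of atoms, giving 4 matches.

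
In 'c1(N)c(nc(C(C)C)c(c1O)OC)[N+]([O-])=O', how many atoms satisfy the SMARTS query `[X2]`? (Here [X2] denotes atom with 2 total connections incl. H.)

3

The query [X2] means: any atom with exactly two total connections (bonds + H).
Check the 16 heavy atoms by environment: 1× n (aromatic, X2) → match; 5× c (aromatic, X3) → no; 2× O (X2) → match; 4× C (X4) → no; 1× N (charge +1, X3) → no; 1× O (charge -1, X1) → no; 1× O (X1) → no; 1× N (X3) → no.
Summing the matching environments: 1 + 2 = 3 matching atoms.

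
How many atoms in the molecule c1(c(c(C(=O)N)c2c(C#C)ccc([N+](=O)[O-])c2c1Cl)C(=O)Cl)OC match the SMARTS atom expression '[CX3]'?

2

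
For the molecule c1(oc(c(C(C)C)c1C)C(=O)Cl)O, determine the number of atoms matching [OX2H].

1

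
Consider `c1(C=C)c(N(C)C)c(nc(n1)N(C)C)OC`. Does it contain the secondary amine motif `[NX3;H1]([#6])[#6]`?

No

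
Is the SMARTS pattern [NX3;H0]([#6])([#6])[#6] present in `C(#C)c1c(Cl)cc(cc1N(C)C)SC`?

Yes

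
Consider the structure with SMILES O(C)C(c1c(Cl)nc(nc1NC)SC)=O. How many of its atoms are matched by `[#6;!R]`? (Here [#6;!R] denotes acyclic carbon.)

The query [#6;!R] means: carbon not in any ring.
Check the 15 heavy atoms by environment: 2× n (aromatic, in 6-ring) → no; 4× c (aromatic, in 6-ring) → no; 1× Cl (acyclic) → no; 4× C (acyclic) → match; 2× O (acyclic) → no; 1× N (acyclic) → no; 1× S (acyclic) → no.
That gives 4 matching atoms.

4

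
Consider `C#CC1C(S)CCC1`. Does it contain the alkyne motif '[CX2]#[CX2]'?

Yes

The pattern [CX2]#[CX2] describes a carbon-carbon triple bond — an alkyne.
The molecule carries an ethynyl group (-C#CH), whose atoms satisfy every constraint of the query, so the pattern matches.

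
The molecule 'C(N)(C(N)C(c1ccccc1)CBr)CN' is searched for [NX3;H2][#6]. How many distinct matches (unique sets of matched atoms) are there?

[NX3;H2][#6] is the SMARTS for a primary amine: a trivalent nitrogen with two H attached to carbon.
The molecule carries 3 separate instances of a primary amino group (-NH2) meeting every constraint; each maps to a distinct set of atoms, giving 3 matches.

3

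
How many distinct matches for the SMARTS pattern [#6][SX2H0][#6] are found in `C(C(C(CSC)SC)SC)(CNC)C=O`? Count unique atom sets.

[#6][SX2H0][#6] is the SMARTS for a thioether: an aliphatic sulfur bridging two carbons with no H on the sulfur.
The molecule carries 3 separate instances of a methylthio ether (-SCH3) meeting every constraint; each maps to a distinct set of atoms, giving 3 matches.

3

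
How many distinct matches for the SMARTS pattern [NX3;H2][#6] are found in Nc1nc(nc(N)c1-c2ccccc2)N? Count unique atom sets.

3

[NX3;H2][#6] is the SMARTS for a primary amine: a trivalent nitrogen with two H attached to carbon.
The molecule carries 3 separate instances of a primary amino group (-NH2) meeting every constraint; each maps to a distinct set of atoms, giving 3 matches.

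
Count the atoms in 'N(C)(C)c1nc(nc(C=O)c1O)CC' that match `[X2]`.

3

Check the 14 heavy atoms by environment: 2× n (aromatic, X2) → match; 4× c (aromatic, X3) → no; 1× O (X2) → match; 4× C (X4) → no; 1× N (X3) → no; 1× C (X3) → no; 1× O (X1) → no.
Summing the matching environments: 2 + 1 = 3 matching atoms.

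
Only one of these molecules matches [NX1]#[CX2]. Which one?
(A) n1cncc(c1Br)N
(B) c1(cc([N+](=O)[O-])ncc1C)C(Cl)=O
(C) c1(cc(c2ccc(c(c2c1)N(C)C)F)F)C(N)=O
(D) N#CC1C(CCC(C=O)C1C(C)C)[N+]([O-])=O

D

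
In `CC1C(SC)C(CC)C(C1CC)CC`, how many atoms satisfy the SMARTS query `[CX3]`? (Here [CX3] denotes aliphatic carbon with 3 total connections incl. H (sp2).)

0

The query [CX3] means: C with X3: aliphatic carbon with exactly 3 total connections.
Check the 14 heavy atoms by environment: 13× C (X4) → no; 1× S (X2) → no.
No environment satisfies the query, so 0 matching atoms.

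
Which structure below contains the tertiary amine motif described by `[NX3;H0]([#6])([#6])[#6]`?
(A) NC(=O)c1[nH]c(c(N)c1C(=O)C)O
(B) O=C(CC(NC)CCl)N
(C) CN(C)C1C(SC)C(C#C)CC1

C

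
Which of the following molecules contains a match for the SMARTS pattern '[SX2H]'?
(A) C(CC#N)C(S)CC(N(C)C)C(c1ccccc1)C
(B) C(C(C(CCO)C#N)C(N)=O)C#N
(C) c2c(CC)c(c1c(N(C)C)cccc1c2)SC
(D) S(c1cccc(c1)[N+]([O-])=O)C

A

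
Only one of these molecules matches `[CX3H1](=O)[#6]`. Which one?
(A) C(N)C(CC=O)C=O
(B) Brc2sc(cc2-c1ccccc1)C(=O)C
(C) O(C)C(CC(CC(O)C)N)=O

[CX3H1](=O)[#6] describes an sp2 carbon with one H, double-bonded to O and single-bonded to carbon (an aldehyde).
(A) contains an aldehyde (-CHO), which satisfies every atom and bond constraint.
(B) has an acetyl/ketone group (-C(=O)CH3) but the carbonyl carbon has H0 (two carbon neighbours), not H1.
(C) has a methyl-ester group (-C(=O)OCH3) but the carbonyl carbon has H0, not H1.
So the answer is (A).

A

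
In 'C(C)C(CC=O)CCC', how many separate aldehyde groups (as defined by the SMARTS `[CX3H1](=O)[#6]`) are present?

1

[CX3H1](=O)[#6] is the SMARTS for an aldehyde: an sp2 carbon with one H, double-bonded to O and single-bonded to carbon.
Exactly one fragment in the molecule meets all constraints, giving 1 match.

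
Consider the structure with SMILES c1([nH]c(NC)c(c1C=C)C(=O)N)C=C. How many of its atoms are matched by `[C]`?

The query [C] means: uppercase C matches aliphatic (non-aromatic) carbon only.
Check the 14 heavy atoms by environment: 1× n (aromatic) → no; 4× c (aromatic) → no; 2× N → no; 6× C → match; 1× O → no.
That gives 6 matching atoms.

6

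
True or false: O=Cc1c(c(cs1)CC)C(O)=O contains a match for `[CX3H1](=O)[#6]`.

True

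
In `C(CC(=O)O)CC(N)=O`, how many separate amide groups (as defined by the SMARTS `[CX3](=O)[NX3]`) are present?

[CX3](=O)[NX3] is the SMARTS for an amide: a carbonyl carbon bonded to a trivalent nitrogen.
Exactly one fragment in the molecule meets all constraints, giving 1 match.

1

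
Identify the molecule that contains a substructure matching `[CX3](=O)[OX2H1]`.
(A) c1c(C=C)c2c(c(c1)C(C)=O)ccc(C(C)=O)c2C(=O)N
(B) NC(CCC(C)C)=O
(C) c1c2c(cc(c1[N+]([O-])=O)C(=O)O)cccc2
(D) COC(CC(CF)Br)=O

C

[CX3](=O)[OX2H1] describes an sp2 carbon double-bonded to O and single-bonded to an -OH oxygen (a carboxylic acid).
(A) has a primary amide (-C(=O)NH2) but the carbonyl is bonded to N, not to an -OH oxygen.
(B) has a primary amide (-C(=O)NH2) but the carbonyl is bonded to N, not to an -OH oxygen.
(C) contains a carboxylic acid group (-C(=O)OH), which satisfies every atom and bond constraint.
(D) has a methyl-ester group (-C(=O)OCH3) but the singly-bonded O has no H (OX2H0, not OX2H1).
So the answer is (C).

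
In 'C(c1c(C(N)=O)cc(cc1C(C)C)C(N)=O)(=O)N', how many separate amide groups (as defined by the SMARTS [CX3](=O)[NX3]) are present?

[CX3](=O)[NX3] is the SMARTS for an amide: a carbonyl carbon bonded to a trivalent nitrogen.
The molecule carries 3 separate instances of a primary amide (-C(=O)NH2) meeting every constraint; each maps to a distinct set of atoms, giving 3 matches.

3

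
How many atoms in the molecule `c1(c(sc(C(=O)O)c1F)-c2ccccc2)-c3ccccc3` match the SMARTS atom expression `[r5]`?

The query [r5] means: r5 matches atoms in a five-membered ring.
Check the 21 heavy atoms by environment: 1× s (aromatic, in 5-ring) → match; 4× c (aromatic, in 5-ring) → match; 1× F (acyclic) → no; 1× C (acyclic) → no; 2× O (acyclic) → no; 12× c (aromatic, in 6-ring) → no.
Summing the matching environments: 1 + 4 = 5 matching atoms.

5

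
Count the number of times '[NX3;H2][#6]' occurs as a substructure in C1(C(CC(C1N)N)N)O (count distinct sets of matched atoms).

3

[NX3;H2][#6] is the SMARTS for a primary amine: a trivalent nitrogen with two H attached to carbon.
The molecule carries 3 separate instances of a primary amino group (-NH2) meeting every constraint; each maps to a distinct set of atoms, giving 3 matches.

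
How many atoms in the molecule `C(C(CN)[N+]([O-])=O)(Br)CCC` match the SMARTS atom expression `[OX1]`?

2

Check the 11 heavy atoms by environment: 6× C (X4) → no; 1× N (charge +1, X3) → no; 1× O (charge -1, X1) → match; 1× O (X1) → match; 1× N (X3) → no; 1× Br (X1) → no.
Summing the matching environments: 1 + 1 = 2 matching atoms.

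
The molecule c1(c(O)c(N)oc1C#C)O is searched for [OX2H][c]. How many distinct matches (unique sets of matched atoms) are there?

[OX2H][c] is the SMARTS for a phenol: a hydroxyl oxygen attached to an aromatic carbon.
The molecule carries 2 separate instances of a hydroxyl group (-OH) meeting every constraint; each maps to a distinct set of atoms, giving 2 matches.

2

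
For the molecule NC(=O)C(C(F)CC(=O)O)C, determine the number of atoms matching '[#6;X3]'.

2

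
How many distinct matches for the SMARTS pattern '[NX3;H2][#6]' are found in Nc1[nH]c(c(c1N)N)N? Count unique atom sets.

[NX3;H2][#6] is the SMARTS for a primary amine: a trivalent nitrogen with two H attached to carbon.
The molecule carries 4 separate instances of a primary amino group (-NH2) meeting every constraint; each maps to a distinct set of atoms, giving 4 matches.

4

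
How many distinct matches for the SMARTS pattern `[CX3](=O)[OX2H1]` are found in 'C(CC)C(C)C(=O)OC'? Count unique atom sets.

[CX3](=O)[OX2H1] is the SMARTS for a carboxylic acid: an sp2 carbon double-bonded to O and single-bonded to an -OH oxygen.
The molecule has a methyl-ester group (-C(=O)OCH3), but the singly-bonded O has no H (OX2H0, not OX2H1); nothing else fits, so there are 0 matches.

0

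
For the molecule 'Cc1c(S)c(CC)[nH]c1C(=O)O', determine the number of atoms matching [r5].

The query [r5] means: r5 matches atoms in a five-membered ring.
Check the 12 heavy atoms by environment: 1× n (aromatic, in 5-ring) → match; 4× c (aromatic, in 5-ring) → match; 4× C (acyclic) → no; 2× O (acyclic) → no; 1× S (acyclic) → no.
Summing the matching environments: 1 + 4 = 5 matching atoms.

5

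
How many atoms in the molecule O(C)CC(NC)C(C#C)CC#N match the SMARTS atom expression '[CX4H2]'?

The query [CX4H2] means: sp3 carbon (X4) with exactly two hydrogens.
Check the 12 heavy atoms by environment: 2× C (H2, X4) → match; 2× C (H1, X4) → no; 2× C (H0, X2) → no; 1× C (H1, X2) → no; 1× N (H0, X1) → no; 1× O (H0, X2) → no; 2× C (H3, X4) → no; 1× N (H1, X3) → no.
That gives 2 matching atoms.

2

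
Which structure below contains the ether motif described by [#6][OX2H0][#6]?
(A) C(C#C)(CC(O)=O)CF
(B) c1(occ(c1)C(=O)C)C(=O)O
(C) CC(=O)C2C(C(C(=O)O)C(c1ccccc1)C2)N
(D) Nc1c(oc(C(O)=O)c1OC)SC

[#6][OX2H0][#6] describes an aliphatic oxygen bridging two carbons with no H on the oxygen (an ether).
(A) has a carboxylic acid group (-C(=O)OH) but the -OH oxygen has H1; the =O is OX1, not OX2.
(B) has a carboxylic acid group (-C(=O)OH) but the -OH oxygen has H1; the =O is OX1, not OX2.
(C) has a carboxylic acid group (-C(=O)OH) but the -OH oxygen has H1; the =O is OX1, not OX2.
(D) contains a methoxy ether (-OCH3), which satisfies every atom and bond constraint.
So the answer is (D).

D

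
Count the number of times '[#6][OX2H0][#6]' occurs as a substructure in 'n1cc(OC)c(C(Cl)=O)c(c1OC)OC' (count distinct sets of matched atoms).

[#6][OX2H0][#6] is the SMARTS for an ether: an aliphatic oxygen bridging two carbons with no H on the oxygen.
The molecule carries 3 separate instances of a methoxy ether (-OCH3) meeting every constraint; each maps to a distinct set of atoms, giving 3 matches.

3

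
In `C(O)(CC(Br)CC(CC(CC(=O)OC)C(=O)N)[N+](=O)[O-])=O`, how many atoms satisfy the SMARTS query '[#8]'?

7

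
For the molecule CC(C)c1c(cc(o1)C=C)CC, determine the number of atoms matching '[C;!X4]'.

2

Check the 12 heavy atoms by environment: 1× o (aromatic, X2) → no; 4× c (aromatic, X3) → no; 5× C (X4) → no; 2× C (X3) → match.
That gives 2 matching atoms.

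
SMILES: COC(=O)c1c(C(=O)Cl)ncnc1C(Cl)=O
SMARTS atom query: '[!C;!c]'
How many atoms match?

The query [!C;!c] means: neither aliphatic nor aromatic carbon — same as [!#6].
Check the 16 heavy atoms by environment: 2× n (aromatic) → match; 4× c (aromatic) → no; 4× C → no; 4× O → match; 2× Cl → match.
Summing the matching environments: 2 + 4 + 2 = 8 matching atoms.

8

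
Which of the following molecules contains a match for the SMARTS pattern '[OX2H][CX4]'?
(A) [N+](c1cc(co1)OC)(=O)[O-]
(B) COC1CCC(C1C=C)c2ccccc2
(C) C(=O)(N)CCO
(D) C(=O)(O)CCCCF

[OX2H][CX4] describes a hydroxyl oxygen bound to an sp3 (X4) carbon (an aliphatic alcohol).
(A) has a methoxy ether (-OCH3) but the oxygen has H0 (ether), not H1.
(B) has a methoxy ether (-OCH3) but the oxygen has H0 (ether), not H1.
(C) contains a hydroxyl group (-OH), which satisfies every atom and bond constraint.
(D) has a carboxylic acid group (-C(=O)OH) but the -OH is on a CX3 carbonyl carbon, not a CX4 carbon.
So the answer is (C).

C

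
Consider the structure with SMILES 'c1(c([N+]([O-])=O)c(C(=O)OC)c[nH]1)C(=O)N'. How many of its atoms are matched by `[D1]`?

The query [D1] means: atom with exactly one heavy-atom neighbour (degree 1).
Check the 15 heavy atoms by environment: 1× n (aromatic, D2) → no; 3× c (aromatic, D3) → no; 1× c (aromatic, D2) → no; 2× C (D3) → no; 3× O (D1) → match; 1× O (D2) → no; 1× C (D1) → match; 1× N (D1) → match; 1× N (charge +1, D3) → no; 1× O (charge -1, D1) → match.
Summing the matching environments: 3 + 1 + 1 + 1 = 6 matching atoms.

6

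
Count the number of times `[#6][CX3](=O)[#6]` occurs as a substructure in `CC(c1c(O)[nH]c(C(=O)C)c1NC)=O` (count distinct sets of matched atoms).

2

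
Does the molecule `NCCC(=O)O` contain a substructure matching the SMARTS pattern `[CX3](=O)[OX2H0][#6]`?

No

The pattern [CX3](=O)[OX2H0][#6] describes a carbonyl carbon bonded to an oxygen that is itself bonded to carbon (no H on that O) — an ester.
The closest candidate here is a carboxylic acid group (-C(=O)OH), but the singly-bonded O carries H (OX2H1, not H0). No other fragment satisfies the full query, so there is no match.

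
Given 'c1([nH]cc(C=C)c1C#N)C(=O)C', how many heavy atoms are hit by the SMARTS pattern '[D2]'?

4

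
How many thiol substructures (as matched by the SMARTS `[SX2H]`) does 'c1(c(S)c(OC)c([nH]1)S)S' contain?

3

[SX2H] is the SMARTS for a thiol: an aliphatic sulfur with two connections, one being H.
The molecule carries 3 separate instances of a thiol (-SH) meeting every constraint; each maps to a distinct set of atoms, giving 3 matches.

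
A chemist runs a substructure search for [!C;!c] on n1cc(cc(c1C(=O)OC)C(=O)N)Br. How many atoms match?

Check the 14 heavy atoms by environment: 1× n (aromatic) → match; 5× c (aromatic) → no; 3× C → no; 3× O → match; 1× N → match; 1× Br → match.
Summing the matching environments: 1 + 3 + 1 + 1 = 6 matching atoms.

6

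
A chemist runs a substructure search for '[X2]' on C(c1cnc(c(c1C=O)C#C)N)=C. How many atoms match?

Check the 13 heavy atoms by environment: 1× n (aromatic, X2) → match; 5× c (aromatic, X3) → no; 3× C (X3) → no; 1× O (X1) → no; 1× N (X3) → no; 2× C (X2) → match.
Summing the matching environments: 1 + 2 = 3 matching atoms.

3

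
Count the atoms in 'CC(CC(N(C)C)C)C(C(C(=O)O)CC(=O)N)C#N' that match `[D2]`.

3

The query [D2] means: atom with exactly two heavy-atom neighbours.
Check the 19 heavy atoms by environment: 3× C (D2) → match; 6× C (D3) → no; 4× C (D1) → no; 3× O (D1) → no; 1× N (D3) → no; 2× N (D1) → no.
That gives 3 matching atoms.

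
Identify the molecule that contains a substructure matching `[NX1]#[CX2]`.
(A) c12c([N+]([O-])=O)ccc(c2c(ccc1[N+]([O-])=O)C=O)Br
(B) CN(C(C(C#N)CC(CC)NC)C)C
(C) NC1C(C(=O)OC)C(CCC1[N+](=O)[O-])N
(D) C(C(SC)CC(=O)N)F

[NX1]#[CX2] describes a nitrogen triple-bonded to a two-connected carbon (a nitrile).
(A) has a nitro group (-[N+](=O)[O-]) but there is no C#N triple bond.
(B) contains a nitrile (-C#N), which satisfies every atom and bond constraint.
(C) has a primary amino group (-NH2) but the nitrogen is NX3 (three connections), not NX1 triple-bonded.
(D) has a primary amide (-C(=O)NH2) but the nitrogen is NX3, not NX1.
So the answer is (B).

B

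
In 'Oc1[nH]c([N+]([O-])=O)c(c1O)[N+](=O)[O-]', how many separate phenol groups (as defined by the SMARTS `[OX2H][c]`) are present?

2

[OX2H][c] is the SMARTS for a phenol: a hydroxyl oxygen attached to an aromatic carbon.
The molecule carries 2 separate instances of a hydroxyl group (-OH) meeting every constraint; each maps to a distinct set of atoms, giving 2 matches.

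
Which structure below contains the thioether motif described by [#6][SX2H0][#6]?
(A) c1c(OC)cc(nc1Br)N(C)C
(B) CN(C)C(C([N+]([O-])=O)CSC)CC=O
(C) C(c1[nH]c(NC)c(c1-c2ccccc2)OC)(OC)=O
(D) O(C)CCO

B

[#6][SX2H0][#6] describes an aliphatic sulfur bridging two carbons with no H on the sulfur (a thioether).
(A) has a methoxy ether (-OCH3) but the bridging atom is O, not S.
(B) contains a methylthio ether (-SCH3), which satisfies every atom and bond constraint.
(C) has a methoxy ether (-OCH3) but the bridging atom is O, not S.
(D) has a methoxy ether (-OCH3) but the bridging atom is O, not S.
So the answer is (B).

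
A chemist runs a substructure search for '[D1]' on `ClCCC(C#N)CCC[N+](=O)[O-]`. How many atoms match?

Check the 12 heavy atoms by environment: 6× C (D2) → no; 1× C (D3) → no; 1× N (D1) → match; 1× Cl (D1) → match; 1× N (charge +1, D3) → no; 1× O (charge -1, D1) → match; 1× O (D1) → match.
Summing the matching environments: 1 + 1 + 1 + 1 = 4 matching atoms.

4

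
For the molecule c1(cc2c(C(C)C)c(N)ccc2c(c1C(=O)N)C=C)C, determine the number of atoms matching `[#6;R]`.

The query [#6;R] means: carbon that is part of a ring.
Check the 20 heavy atoms by environment: 10× c (aromatic, in 6-ring) → match; 7× C (acyclic) → no; 2× N (acyclic) → no; 1× O (acyclic) → no.
That gives 10 matching atoms.

10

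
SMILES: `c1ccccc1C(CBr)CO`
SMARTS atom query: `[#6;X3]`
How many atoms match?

6

The query [#6;X3] means: any carbon (aromatic or not) with three total connections.
Check the 11 heavy atoms by environment: 3× C (X4) → no; 1× O (X2) → no; 1× Br (X1) → no; 6× c (aromatic, X3) → match.
That gives 6 matching atoms.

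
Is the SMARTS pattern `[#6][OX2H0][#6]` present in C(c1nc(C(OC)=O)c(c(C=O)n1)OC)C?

The pattern [#6][OX2H0][#6] describes an aliphatic oxygen bridging two carbons with no H on the oxygen — an ether.
The molecule carries a methoxy ether (-OCH3), whose atoms satisfy every constraint of the query, so the pattern matches.

Yes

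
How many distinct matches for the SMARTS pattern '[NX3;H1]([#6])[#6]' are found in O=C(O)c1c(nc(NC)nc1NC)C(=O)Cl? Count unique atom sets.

2

[NX3;H1]([#6])[#6] is the SMARTS for a secondary amine: a trivalent nitrogen with one H, bonded to two carbons.
The molecule carries 2 separate instances of an N-methylamino group (-NHCH3) meeting every constraint; each maps to a distinct set of atoms, giving 2 matches.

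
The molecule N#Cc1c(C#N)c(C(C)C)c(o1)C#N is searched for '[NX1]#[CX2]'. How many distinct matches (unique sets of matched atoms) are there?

3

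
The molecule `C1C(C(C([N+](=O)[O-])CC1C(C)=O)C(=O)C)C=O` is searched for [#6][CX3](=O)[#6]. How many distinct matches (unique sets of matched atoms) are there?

2

[#6][CX3](=O)[#6] is the SMARTS for a ketone: a carbonyl carbon (no H) flanked by two carbons.
The molecule carries 2 separate instances of an acetyl/ketone group (-C(=O)CH3) meeting every constraint; each maps to a distinct set of atoms, giving 2 matches.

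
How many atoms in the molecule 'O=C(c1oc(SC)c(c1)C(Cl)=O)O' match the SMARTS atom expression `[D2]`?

3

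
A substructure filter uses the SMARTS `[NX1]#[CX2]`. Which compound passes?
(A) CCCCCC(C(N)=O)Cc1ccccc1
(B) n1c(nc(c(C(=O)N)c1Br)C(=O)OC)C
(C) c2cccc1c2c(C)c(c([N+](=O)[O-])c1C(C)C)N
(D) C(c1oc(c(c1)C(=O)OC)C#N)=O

D

[NX1]#[CX2] describes a nitrogen triple-bonded to a two-connected carbon (a nitrile).
(A) has a primary amide (-C(=O)NH2) but the nitrogen is NX3, not NX1.
(B) has a primary amide (-C(=O)NH2) but the nitrogen is NX3, not NX1.
(C) has a primary amino group (-NH2) but the nitrogen is NX3 (three connections), not NX1 triple-bonded.
(D) contains a nitrile (-C#N), which satisfies every atom and bond constraint.
So the answer is (D).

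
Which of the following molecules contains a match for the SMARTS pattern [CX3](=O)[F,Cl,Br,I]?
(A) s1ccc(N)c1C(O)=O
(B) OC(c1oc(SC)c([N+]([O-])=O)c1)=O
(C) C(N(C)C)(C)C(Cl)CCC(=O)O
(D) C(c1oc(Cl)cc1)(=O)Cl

D

[CX3](=O)[F,Cl,Br,I] describes a carbonyl carbon bonded to a halogen (an acyl halide).
(A) has a carboxylic acid group (-C(=O)OH) but the carbonyl is bonded to -OH, not to a halogen.
(B) has a carboxylic acid group (-C(=O)OH) but the carbonyl is bonded to -OH, not to a halogen.
(C) has a chloro substituent but the Cl is not on a carbonyl carbon.
(D) contains an acyl chloride (-C(=O)Cl), which satisfies every atom and bond constraint.
So the answer is (D).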